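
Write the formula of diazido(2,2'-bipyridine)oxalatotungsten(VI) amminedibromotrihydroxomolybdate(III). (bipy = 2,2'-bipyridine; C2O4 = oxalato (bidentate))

Cation [W…]: ligand charges -4, W(VI) ⇒ ion charge 2+.
Anion [Mo…]: ligand charges -5, Mo(III) ⇒ ion charge 2−.
One 2+ cation balances one 2− anion.

[W(bipy)(C2O4)(N3)2][MoBr2(NH3)(OH)3]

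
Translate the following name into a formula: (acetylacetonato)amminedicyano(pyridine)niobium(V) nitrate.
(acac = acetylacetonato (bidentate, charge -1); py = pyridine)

Ligands: 1 ammine (NH3, neutral), 1 acetylacetonato (acac, -1), 2 cyano (CN, -1), 1 pyridine (py, neutral). Ligand charge sum = -3.
Charge balance with nitrate (-1) requires 1 complex ion per 2 nitrate.

[Nb(acac)(CN)2(NH3)(py)](NO3)2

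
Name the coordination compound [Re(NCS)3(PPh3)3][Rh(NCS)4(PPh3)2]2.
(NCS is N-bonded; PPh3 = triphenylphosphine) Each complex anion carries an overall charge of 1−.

triisothiocyanatotris(triphenylphosphine)rhenium(V) tetraisothiocyanatobis(triphenylphosphine)rhodate(III)

Both ions are complex: the cation is named first with the plain metal name, the anion second with the -ate form; each ion's ligands are alphabetised independently.
The complex anion is given as 1−; its ligand charges sum to -4, so Rh = +3.
With 2 anions per cation, the cation must be 2×1 = 2+.
Cation: ligand charges sum to -3; for the ion to be 2+, Re = +5.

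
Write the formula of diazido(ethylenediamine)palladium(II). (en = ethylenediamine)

[Pd(en)(N3)2]

Ligands: 2 azido (N3, -1), 1 ethylenediamine (en, neutral). Ligand charge sum = -2.
With Pd in oxidation state +2, the complex ion is [Pd...].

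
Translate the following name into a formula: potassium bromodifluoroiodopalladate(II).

Ligands: 2 fluoro (F, -1), 1 bromo (Br, -1), 1 iodo (I, -1). Ligand charge sum = -4.
Charge balance with potassium (+1) requires 1 complex ion per 2 potassium.

K2[PdBrF2I]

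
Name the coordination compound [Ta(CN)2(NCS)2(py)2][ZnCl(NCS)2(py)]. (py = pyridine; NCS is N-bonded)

dicyanodiisothiocyanatobis(pyridine)tantalum(V) chlorodiisothiocyanato(pyridine)zincate(II)

Both ions are complex: the cation is named first with the plain metal name, the anion second with the -ate form; each ion's ligands are alphabetised independently.
Zinc is always +2 in its complexes; the anion's ligand charges sum to -3, so the complex anion is 1−.
A 1:1 salt means the cation carries the equal and opposite charge, 1+.
Cation: ligand charges sum to -4; for the ion to be 1+, Ta = +5.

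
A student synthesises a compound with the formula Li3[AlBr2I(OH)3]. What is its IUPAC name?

lithium dibromotrihydroxoiodoaluminate(III)

The 3 lithium counter-ions carry a total charge of +3, so each complex ion is 3−.
Ligand charges: 3×hydroxo (-1 each), 1×iodo (-1 each), 2×bromo (-1 each); total -6. So Al + (-6) = 3−, giving Al = +3.
The complex ion is anionic, so aluminium takes the -ate form aluminate(III).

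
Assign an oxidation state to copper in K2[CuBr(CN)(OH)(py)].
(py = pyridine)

2 potassium outside the brackets (+1 each) → the complex ion is 2−.
Ligand charges: 1×Br = -1; 1×OH = -1; 1×py neutral; 1×CN = -1; sum -3.
Cu + (-3) = 2− ⇒ Cu is +1.

+1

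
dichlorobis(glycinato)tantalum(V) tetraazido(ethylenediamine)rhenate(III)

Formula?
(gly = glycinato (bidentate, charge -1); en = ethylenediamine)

Cation [Ta…]: ligand charges -4, Ta(V) ⇒ ion charge 1+.
Anion [Re…]: ligand charges -4, Re(III) ⇒ ion charge 1−.
One 1+ cation balances one 1− anion.

[TaCl2(gly)2][Re(en)(N3)4]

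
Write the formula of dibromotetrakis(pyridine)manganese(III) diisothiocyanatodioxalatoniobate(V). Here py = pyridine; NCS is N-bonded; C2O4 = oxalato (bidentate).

[MnBr2(py)4][Nb(C2O4)2(NCS)2]

Cation [Mn…]: ligand charges -2, Mn(III) ⇒ ion charge 1+.
Anion [Nb…]: ligand charges -6, Nb(V) ⇒ ion charge 1−.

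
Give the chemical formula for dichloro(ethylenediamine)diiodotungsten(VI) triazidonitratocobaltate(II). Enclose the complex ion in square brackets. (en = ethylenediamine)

Cation [W…]: ligand charges -4, W(VI) ⇒ ion charge 2+.
Anion [Co…]: ligand charges -4, Co(II) ⇒ ion charge 2−.

[WCl2(en)I2][Co(N3)3(NO3)]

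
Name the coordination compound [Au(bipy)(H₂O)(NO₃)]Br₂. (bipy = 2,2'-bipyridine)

aqua(2,2'-bipyridine)nitratogold(III) bromide

The 2 bromide counter-ions carry a total charge of -2, so each complex ion is 2+.
Ligand charges: 1×aqua (neutral), 1×nitrato (-1 each), 1×2,2'-bipyridine (neutral); total -1. So Au + (-1) = 2+, giving Au = +3.
Ligands are named alphabetically: aqua before bipyridine before nitrato.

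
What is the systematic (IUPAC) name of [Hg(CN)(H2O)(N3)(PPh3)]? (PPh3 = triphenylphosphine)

There is no counter-ion, so the complex is neutral overall.
Ligand charges: 1×aqua (neutral), 1×azido (-1 each), 1×cyano (-1 each), 1×triphenylphosphine (neutral); total -2. So Hg + (-2) = 0, giving Hg = +2.
Ligands are named alphabetically: aqua before azido before cyano before triphenylphosphine.

aquaazidocyano(triphenylphosphine)mercury(II)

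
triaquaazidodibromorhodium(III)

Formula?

[RhBr2(H2O)3(N3)]

Ligands: 3 aqua (H2O, neutral), 2 bromo (Br, -1), 1 azido (N3, -1). Ligand charge sum = -3.
With Rh in oxidation state +3, the complex ion is [Rh...].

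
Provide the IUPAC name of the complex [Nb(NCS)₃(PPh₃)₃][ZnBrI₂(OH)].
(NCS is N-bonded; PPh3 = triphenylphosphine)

triisothiocyanatotris(triphenylphosphine)niobium(V) bromohydroxodiiodozincate(II)

Zinc is always +2 in its complexes; the anion's ligand charges sum to -4, so the complex anion is 2−.
A 1:1 salt means the cation carries the equal and opposite charge, 2+.
Cation: ligand charges sum to -3; for the ion to be 2+, Nb = +5.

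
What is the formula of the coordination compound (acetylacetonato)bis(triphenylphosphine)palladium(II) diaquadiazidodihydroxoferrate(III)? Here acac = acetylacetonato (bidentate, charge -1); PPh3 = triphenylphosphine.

[Pd(acac)(PPh3)2][Fe(H2O)2(N3)2(OH)2]

Cation [Pd…]: ligand charges -1, Pd(II) ⇒ ion charge 1+.
Anion [Fe…]: ligand charges -4, Fe(III) ⇒ ion charge 1−.
One 1+ cation balances one 1− anion.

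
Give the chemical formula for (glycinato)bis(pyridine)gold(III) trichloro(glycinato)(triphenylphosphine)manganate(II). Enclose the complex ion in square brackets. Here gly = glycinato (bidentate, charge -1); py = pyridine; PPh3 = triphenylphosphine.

Cation [Au…]: ligand charges -1, Au(III) ⇒ ion charge 2+.
Anion [Mn…]: ligand charges -4, Mn(II) ⇒ ion charge 2−.
One 2+ cation balances one 2− anion.

[Au(gly)(py)2][MnCl3(gly)(PPh3)]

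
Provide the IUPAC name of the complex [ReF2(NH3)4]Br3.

The 3 bromide counter-ions carry a total charge of -3, so each complex ion is 3+.
Ligand charges: 2×fluoro (-1 each), 4×ammine (neutral); total -2. So Re + (-2) = 3+, giving Re = +5.
Ligands are named alphabetically: ammine before fluoro.

tetraamminedifluororhenium(V) bromide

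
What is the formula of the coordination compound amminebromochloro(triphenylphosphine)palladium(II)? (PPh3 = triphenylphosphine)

Ligands: 1 ammine (NH3, neutral), 1 chloro (Cl, -1), 1 triphenylphosphine (PPh3, neutral), 1 bromo (Br, -1). Ligand charge sum = -2.
With Pd in oxidation state +2, the complex ion is [Pd...].

[PdBrCl(NH3)(PPh3)]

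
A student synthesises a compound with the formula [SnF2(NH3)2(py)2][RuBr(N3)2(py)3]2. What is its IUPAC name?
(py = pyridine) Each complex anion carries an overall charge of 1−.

diamminedifluorobis(pyridine)tin(IV) diazidobromotris(pyridine)ruthenate(II)

The complex anion is given as 1−; its ligand charges sum to -3, so Ru = +2.
With 2 anions per cation, the cation must be 2×1 = 2+.
Cation: ligand charges sum to -2; for the ion to be 2+, Sn = +4.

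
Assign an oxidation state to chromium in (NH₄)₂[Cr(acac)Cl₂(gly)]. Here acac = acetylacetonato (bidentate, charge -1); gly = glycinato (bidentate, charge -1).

+2

2 ammonium outside the brackets (+1 each) → the complex ion is 2−.
Ligand charges: 1×acac = -1; 1×gly = -1; 2×Cl = -2; sum -4.
Cr + (-4) = 2− ⇒ Cr is +2.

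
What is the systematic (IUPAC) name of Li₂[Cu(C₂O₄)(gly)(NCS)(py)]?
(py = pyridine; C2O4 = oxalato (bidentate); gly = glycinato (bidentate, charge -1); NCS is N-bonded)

lithium (glycinato)isothiocyanatooxalato(pyridine)cuprate(II)

The 2 lithium counter-ions carry a total charge of +2, so each complex ion is 2−.
Ligand charges: 1×pyridine (neutral), 1×oxalato (-2 each), 1×glycinato (-1 each), 1×isothiocyanato (-1 each); total -4. So Cu + (-4) = 2−, giving Cu = +2.
Ligands are named alphabetically: glycinato before isothiocyanato before oxalato before pyridine.
The complex ion is anionic, so copper takes the -ate form cuprate(II).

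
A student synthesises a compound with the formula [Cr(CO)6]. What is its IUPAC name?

hexacarbonylchromium(0)

There is no counter-ion, so the complex is neutral overall.
Ligand charges: 6×carbonyl (neutral); total 0. So Cr + (0) = 0, giving Cr = 0.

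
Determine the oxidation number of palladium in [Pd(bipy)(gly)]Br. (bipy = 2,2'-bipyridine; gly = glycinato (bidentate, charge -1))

1 bromide outside the brackets (-1 each) → the complex ion is 1+.
Ligand charges: 1×bipy neutral; 1×gly = -1; sum -1.
Pd + (-1) = 1+ ⇒ Pd is +2.

+2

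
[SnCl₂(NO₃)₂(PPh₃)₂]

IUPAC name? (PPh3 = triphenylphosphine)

There is no counter-ion, so the complex is neutral overall.
Ligand charges: 2×nitrato (-1 each), 2×triphenylphosphine (neutral), 2×chloro (-1 each); total -4. So Sn + (-4) = 0, giving Sn = +4.
Ligands are named alphabetically: chloro before nitrato before triphenylphosphine.

dichlorodinitratobis(triphenylphosphine)tin(IV)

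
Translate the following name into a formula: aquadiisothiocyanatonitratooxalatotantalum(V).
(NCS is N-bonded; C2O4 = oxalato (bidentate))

[Ta(C2O4)(H2O)(NCS)2(NO3)]

Ligands: 2 isothiocyanato (NCS, -1), 1 oxalato (C2O4, -2), 1 nitrato (NO3, -1), 1 aqua (H2O, neutral). Ligand charge sum = -5.
With Ta in oxidation state +5, the complex ion is [Ta...].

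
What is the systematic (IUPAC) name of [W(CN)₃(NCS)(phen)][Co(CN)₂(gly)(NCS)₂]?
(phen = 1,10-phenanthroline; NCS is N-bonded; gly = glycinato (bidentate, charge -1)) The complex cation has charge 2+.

tricyanoisothiocyanato(1,10-phenanthroline)tungsten(VI) dicyano(glycinato)diisothiocyanatocobaltate(III)

Both ions are complex: the cation is named first with the plain metal name, the anion second with the -ate form; each ion's ligands are alphabetised independently.
The complex cation is given as 2+; its ligand charges sum to -4, so W = +6.
A 1:1 salt means the anion carries the equal and opposite charge, 2−.
Anion: ligand charges sum to -5; for the ion to be 2−, Co = +3.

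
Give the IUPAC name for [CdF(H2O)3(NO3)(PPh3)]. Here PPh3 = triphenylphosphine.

triaquafluoronitrato(triphenylphosphine)cadmium(II)

There is no counter-ion, so the complex is neutral overall.
Ligand charges: 1×nitrato (-1 each), 3×aqua (neutral), 1×triphenylphosphine (neutral), 1×fluoro (-1 each); total -2. So Cd + (-2) = 0, giving Cd = +2.
Ligands are named alphabetically: aqua before fluoro before nitrato before triphenylphosphine.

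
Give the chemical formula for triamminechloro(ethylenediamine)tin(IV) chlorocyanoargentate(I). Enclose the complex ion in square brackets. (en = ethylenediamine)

Cation [Sn…]: ligand charges -1, Sn(IV) ⇒ ion charge 3+.
Anion [Ag…]: ligand charges -2, Ag(I) ⇒ ion charge 1−.

[SnCl(en)(NH3)3][AgCl(CN)]3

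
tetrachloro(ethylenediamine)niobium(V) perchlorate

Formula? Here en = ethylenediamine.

[NbCl4(en)]ClO4

Ligands: 1 ethylenediamine (en, neutral), 4 chloro (Cl, -1). Ligand charge sum = -4.
Charge balance with perchlorate (-1) requires 1 complex ion per 1 perchlorate.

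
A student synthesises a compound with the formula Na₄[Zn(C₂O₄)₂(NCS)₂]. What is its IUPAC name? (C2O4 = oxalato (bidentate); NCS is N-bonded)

sodium diisothiocyanatodioxalatozincate(II)

The 4 sodium counter-ions carry a total charge of +4, so each complex ion is 4−.
Ligand charges: 2×oxalato (-2 each), 2×isothiocyanato (-1 each); total -6. So Zn + (-6) = 4−, giving Zn = +2.
Ligands are named alphabetically: isothiocyanato before oxalato.
The complex ion is anionic, so zinc takes the -ate form zincate(II).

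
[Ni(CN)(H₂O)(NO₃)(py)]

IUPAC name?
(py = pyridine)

There is no counter-ion, so the complex is neutral overall.
Ligand charges: 1×pyridine (neutral), 1×cyano (-1 each), 1×aqua (neutral), 1×nitrato (-1 each); total -2. So Ni + (-2) = 0, giving Ni = +2.
Ligands are named alphabetically: aqua before cyano before nitrato before pyridine.

aquacyanonitrato(pyridine)nickel(II)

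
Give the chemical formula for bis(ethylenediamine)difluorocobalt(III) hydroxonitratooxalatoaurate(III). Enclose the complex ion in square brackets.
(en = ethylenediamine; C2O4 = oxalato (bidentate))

Cation [Co…]: ligand charges -2, Co(III) ⇒ ion charge 1+.
Anion [Au…]: ligand charges -4, Au(III) ⇒ ion charge 1−.

[Co(en)2F2][Au(C2O4)(NO3)(OH)]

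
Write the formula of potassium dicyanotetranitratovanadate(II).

Ligands: 2 cyano (CN, -1), 4 nitrato (NO3, -1). Ligand charge sum = -6.
With V in oxidation state +2, the complex ion is [V...]^4−.
Charge balance with potassium (+1) requires 1 complex ion per 4 potassium.

K4[V(CN)2(NO3)4]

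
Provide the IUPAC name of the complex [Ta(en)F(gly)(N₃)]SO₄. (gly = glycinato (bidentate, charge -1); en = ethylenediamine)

The 1 sulfate counter-ion carries a total charge of -2, so each complex ion is 2+.
Ligand charges: 1×fluoro (-1 each), 1×azido (-1 each), 1×glycinato (-1 each), 1×ethylenediamine (neutral); total -3. So Ta + (-3) = 2+, giving Ta = +5.
Ligands are named alphabetically: azido before ethylenediamine before fluoro before glycinato.

azido(ethylenediamine)fluoro(glycinato)tantalum(V) sulfate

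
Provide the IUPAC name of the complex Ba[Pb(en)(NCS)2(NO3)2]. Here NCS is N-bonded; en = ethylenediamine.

The 1 barium counter-ion carries a total charge of +2, so each complex ion is 2−.
Ligand charges: 2×isothiocyanato (-1 each), 1×ethylenediamine (neutral), 2×nitrato (-1 each); total -4. So Pb + (-4) = 2−, giving Pb = +2.
Ligands are named alphabetically: ethylenediamine before isothiocyanato before nitrato.
The complex ion is anionic, so lead takes the -ate form plumbate(II).

barium (ethylenediamine)diisothiocyanatodinitratoplumbate(II)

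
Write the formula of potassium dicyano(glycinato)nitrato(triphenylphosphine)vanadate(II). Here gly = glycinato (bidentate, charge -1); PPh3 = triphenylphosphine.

K2[V(CN)2(gly)(NO3)(PPh3)]

Ligands: 1 nitrato (NO3, -1), 2 cyano (CN, -1), 1 glycinato (gly, -1), 1 triphenylphosphine (PPh3, neutral). Ligand charge sum = -4.
Charge balance with potassium (+1) requires 1 complex ion per 2 potassium.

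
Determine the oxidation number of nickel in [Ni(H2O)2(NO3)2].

No counter-ion: the bracketed complex is neutral.
Ligand charges: 2×NO3 = -2; 2×H2O neutral; sum -2.
Ni + (-2) = 0 ⇒ Ni is +2.

+2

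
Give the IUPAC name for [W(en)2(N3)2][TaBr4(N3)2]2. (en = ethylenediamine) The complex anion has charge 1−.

Both ions are complex: the cation is named first with the plain metal name, the anion second with the -ate form; each ion's ligands are alphabetised independently.
The complex anion is given as 1−; its ligand charges sum to -6, so Ta = +5.
With 2 anions per cation, the cation must be 2×1 = 2+.
Cation: ligand charges sum to -2; for the ion to be 2+, W = +4.

diazidobis(ethylenediamine)tungsten(IV) diazidotetrabromotantalate(V)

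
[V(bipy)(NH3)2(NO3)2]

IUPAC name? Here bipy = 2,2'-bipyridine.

diammine(2,2'-bipyridine)dinitratovanadium(II)

There is no counter-ion, so the complex is neutral overall.
Ligand charges: 2×nitrato (-1 each), 2×ammine (neutral), 1×2,2'-bipyridine (neutral); total -2. So V + (-2) = 0, giving V = +2.
Ligands are named alphabetically: ammine before bipyridine before nitrato.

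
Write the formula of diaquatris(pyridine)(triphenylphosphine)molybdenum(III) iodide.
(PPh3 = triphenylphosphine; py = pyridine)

Ligands: 1 triphenylphosphine (PPh3, neutral), 2 aqua (H2O, neutral), 3 pyridine (py, neutral). Ligand charge sum = 0.
Charge balance with iodide (-1) requires 1 complex ion per 3 iodide.

[Mo(H2O)2(PPh3)(py)3]I3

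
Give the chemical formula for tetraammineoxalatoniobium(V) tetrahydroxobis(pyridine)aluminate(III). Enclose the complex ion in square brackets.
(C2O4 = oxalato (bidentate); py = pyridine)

Cation [Nb…]: ligand charges -2, Nb(V) ⇒ ion charge 3+.
Anion [Al…]: ligand charges -4, Al(III) ⇒ ion charge 1−.
One 3+ cation requires 3 of the 1− anion.

[Nb(C2O4)(NH3)4][Al(OH)4(py)2]3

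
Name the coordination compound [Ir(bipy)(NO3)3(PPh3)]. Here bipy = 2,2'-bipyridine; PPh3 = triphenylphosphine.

(2,2'-bipyridine)trinitrato(triphenylphosphine)iridium(III)

There is no counter-ion, so the complex is neutral overall.
Ligand charges: 3×nitrato (-1 each), 1×2,2'-bipyridine (neutral), 1×triphenylphosphine (neutral); total -3. So Ir + (-3) = 0, giving Ir = +3.
Ligands are named alphabetically: bipyridine before nitrato before triphenylphosphine.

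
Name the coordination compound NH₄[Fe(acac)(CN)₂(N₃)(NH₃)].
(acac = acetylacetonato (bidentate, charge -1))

ammonium (acetylacetonato)ammineazidodicyanoferrate(III)

The 1 ammonium counter-ion carries a total charge of +1, so each complex ion is 1−.
Ligand charges: 1×ammine (neutral), 2×cyano (-1 each), 1×azido (-1 each), 1×acetylacetonato (-1 each); total -4. So Fe + (-4) = 1−, giving Fe = +3.
Ligands are named alphabetically: acetylacetonato before ammine before azido before cyano.
The complex ion is anionic, so iron takes the -ate form ferrate(III).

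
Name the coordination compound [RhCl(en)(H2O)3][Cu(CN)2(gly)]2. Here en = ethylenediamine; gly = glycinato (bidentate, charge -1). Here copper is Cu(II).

Both ions are complex: the cation is named first with the plain metal name, the anion second with the -ate form; each ion's ligands are alphabetised independently.
Cu is given as +2; the anion's ligand charges sum to -3, so the complex anion is 1−.
With 2 anions per cation, the cation must be 2×1 = 2+.
Cation: ligand charges sum to -1; for the ion to be 2+, Rh = +3.

triaquachloro(ethylenediamine)rhodium(III) dicyano(glycinato)cuprate(II)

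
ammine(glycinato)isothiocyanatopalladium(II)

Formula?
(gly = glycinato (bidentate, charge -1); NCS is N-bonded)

Ligands: 1 glycinato (gly, -1), 1 isothiocyanato (NCS, -1), 1 ammine (NH3, neutral). Ligand charge sum = -2.
With Pd in oxidation state +2, the complex ion is [Pd...].

[Pd(gly)(NCS)(NH3)]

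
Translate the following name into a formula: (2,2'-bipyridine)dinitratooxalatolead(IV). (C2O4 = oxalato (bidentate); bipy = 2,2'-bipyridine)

Ligands: 1 oxalato (C2O4, -2), 1 2,2'-bipyridine (bipy, neutral), 2 nitrato (NO3, -1). Ligand charge sum = -4.
With Pb in oxidation state +4, the complex ion is [Pb...].

[Pb(bipy)(C2O4)(NO3)2]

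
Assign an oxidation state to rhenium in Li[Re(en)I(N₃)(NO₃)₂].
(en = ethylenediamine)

+3

1 lithium outside the brackets (+1 each) → the complex ion is 1−.
Ligand charges: 2×NO3 = -2; 1×I = -1; 1×N3 = -1; 1×en neutral; sum -4.
Re + (-4) = 1− ⇒ Re is +3.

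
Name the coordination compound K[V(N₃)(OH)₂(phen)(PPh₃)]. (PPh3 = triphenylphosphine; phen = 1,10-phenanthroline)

potassium azidodihydroxo(1,10-phenanthroline)(triphenylphosphine)vanadate(II)

The 1 potassium counter-ion carries a total charge of +1, so each complex ion is 1−.
Ligand charges: 2×hydroxo (-1 each), 1×triphenylphosphine (neutral), 1×azido (-1 each), 1×1,10-phenanthroline (neutral); total -3. So V + (-3) = 1−, giving V = +2.
The complex ion is anionic, so vanadium takes the -ate form vanadate(II).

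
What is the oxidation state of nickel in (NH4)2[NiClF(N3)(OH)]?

2 ammonium outside the brackets (+1 each) → the complex ion is 2−.
Ligand charges: 1×F = -1; 1×Cl = -1; 1×N3 = -1; 1×OH = -1; sum -4.
Ni + (-4) = 2− ⇒ Ni is +2.

+2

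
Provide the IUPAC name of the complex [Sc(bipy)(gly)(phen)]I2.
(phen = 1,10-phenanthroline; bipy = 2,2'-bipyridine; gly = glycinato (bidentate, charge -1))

The 2 iodide counter-ions carry a total charge of -2, so each complex ion is 2+.
Ligand charges: 1×1,10-phenanthroline (neutral), 1×2,2'-bipyridine (neutral), 1×glycinato (-1 each); total -1. So Sc + (-1) = 2+, giving Sc = +3.
Ligands are named alphabetically: bipyridine before glycinato before phenanthroline.

(2,2'-bipyridine)(glycinato)(1,10-phenanthroline)scandium(III) iodide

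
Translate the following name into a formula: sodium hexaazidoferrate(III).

Ligands: 6 azido (N3, -1). Ligand charge sum = -6.
Charge balance with sodium (+1) requires 1 complex ion per 3 sodium.

Na3[Fe(N3)6]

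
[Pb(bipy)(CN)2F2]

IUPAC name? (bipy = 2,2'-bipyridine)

(2,2'-bipyridine)dicyanodifluorolead(IV)

There is no counter-ion, so the complex is neutral overall.
Ligand charges: 2×fluoro (-1 each), 2×cyano (-1 each), 1×2,2'-bipyridine (neutral); total -4. So Pb + (-4) = 0, giving Pb = +4.
Ligands are named alphabetically: bipyridine before cyano before fluoro.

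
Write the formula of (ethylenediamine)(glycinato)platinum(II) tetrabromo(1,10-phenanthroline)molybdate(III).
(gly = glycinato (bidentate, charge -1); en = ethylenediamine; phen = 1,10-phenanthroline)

Cation [Pt…]: ligand charges -1, Pt(II) ⇒ ion charge 1+.
Anion [Mo…]: ligand charges -4, Mo(III) ⇒ ion charge 1−.
One 1+ cation balances one 1− anion.

[Pt(en)(gly)][MoBr4(phen)]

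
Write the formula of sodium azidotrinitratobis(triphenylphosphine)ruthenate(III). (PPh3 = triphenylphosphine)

Ligands: 1 azido (N3, -1), 2 triphenylphosphine (PPh3, neutral), 3 nitrato (NO3, -1). Ligand charge sum = -4.
Charge balance with sodium (+1) requires 1 complex ion per 1 sodium.

Na[Ru(N3)(NO3)3(PPh3)2]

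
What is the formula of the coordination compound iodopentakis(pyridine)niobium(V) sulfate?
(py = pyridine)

Ligands: 5 pyridine (py, neutral), 1 iodo (I, -1). Ligand charge sum = -1.
With Nb in oxidation state +5, the complex ion is [Nb...]^4+.
Charge balance with sulfate (-2) requires 1 complex ion per 2 sulfate.

[NbI(py)5](SO4)2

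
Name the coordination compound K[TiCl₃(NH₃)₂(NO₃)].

potassium diamminetrichloronitratotitanate(III)

The 1 potassium counter-ion carries a total charge of +1, so each complex ion is 1−.
Ligand charges: 2×ammine (neutral), 3×chloro (-1 each), 1×nitrato (-1 each); total -4. So Ti + (-4) = 1−, giving Ti = +3.
The complex ion is anionic, so titanium takes the -ate form titanate(III).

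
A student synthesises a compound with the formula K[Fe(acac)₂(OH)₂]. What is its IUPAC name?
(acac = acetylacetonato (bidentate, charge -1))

The 1 potassium counter-ion carries a total charge of +1, so each complex ion is 1−.
Ligand charges: 2×hydroxo (-1 each), 2×acetylacetonato (-1 each); total -4. So Fe + (-4) = 1−, giving Fe = +3.
Ligands are named alphabetically: acetylacetonato before hydroxo.
The complex ion is anionic, so iron takes the -ate form ferrate(III).

potassium bis(acetylacetonato)dihydroxoferrate(III)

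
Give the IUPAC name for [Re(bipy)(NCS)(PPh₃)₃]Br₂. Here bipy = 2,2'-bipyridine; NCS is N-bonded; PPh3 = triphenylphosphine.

(2,2'-bipyridine)isothiocyanatotris(triphenylphosphine)rhenium(III) bromide

The 2 bromide counter-ions carry a total charge of -2, so each complex ion is 2+.
Ligand charges: 1×2,2'-bipyridine (neutral), 1×isothiocyanato (-1 each), 3×triphenylphosphine (neutral); total -1. So Re + (-1) = 2+, giving Re = +3.
Ligands are named alphabetically: bipyridine before isothiocyanato before triphenylphosphine.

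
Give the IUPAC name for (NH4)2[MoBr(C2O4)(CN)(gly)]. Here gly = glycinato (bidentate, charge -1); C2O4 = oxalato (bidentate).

The 2 ammonium counter-ions carry a total charge of +2, so each complex ion is 2−.
Ligand charges: 1×glycinato (-1 each), 1×cyano (-1 each), 1×bromo (-1 each), 1×oxalato (-2 each); total -5. So Mo + (-5) = 2−, giving Mo = +3.
Ligands are named alphabetically: bromo before cyano before glycinato before oxalato.
The complex ion is anionic, so molybdenum takes the -ate form molybdate(III).

ammonium bromocyano(glycinato)oxalatomolybdate(III)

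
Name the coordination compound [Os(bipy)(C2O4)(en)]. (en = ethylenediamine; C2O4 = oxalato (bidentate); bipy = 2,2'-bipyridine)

(2,2'-bipyridine)(ethylenediamine)oxalatoosmium(II)

There is no counter-ion, so the complex is neutral overall.
Ligand charges: 1×ethylenediamine (neutral), 1×oxalato (-2 each), 1×2,2'-bipyridine (neutral); total -2. So Os + (-2) = 0, giving Os = +2.
Ligands are named alphabetically: bipyridine before ethylenediamine before oxalato.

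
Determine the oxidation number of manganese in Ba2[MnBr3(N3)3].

2 barium outside the brackets (+2 each) → the complex ion is 4−.
Ligand charges: 3×Br = -3; 3×N3 = -3; sum -6.
Mn + (-6) = 4− ⇒ Mn is +2.

+2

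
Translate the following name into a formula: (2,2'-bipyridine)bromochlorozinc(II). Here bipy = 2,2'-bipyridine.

[Zn(bipy)BrCl]

Ligands: 1 bromo (Br, -1), 1 2,2'-bipyridine (bipy, neutral), 1 chloro (Cl, -1). Ligand charge sum = -2.
With Zn in oxidation state +2, the complex ion is [Zn...].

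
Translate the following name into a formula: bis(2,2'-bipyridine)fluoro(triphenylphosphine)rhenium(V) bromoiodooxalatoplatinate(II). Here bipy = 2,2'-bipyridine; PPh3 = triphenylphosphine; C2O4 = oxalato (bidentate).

Cation [Re…]: ligand charges -1, Re(V) ⇒ ion charge 4+.
Anion [Pt…]: ligand charges -4, Pt(II) ⇒ ion charge 2−.
One 4+ cation requires 2 of the 2− anion.

[Re(bipy)2F(PPh3)][PtBr(C2O4)I]2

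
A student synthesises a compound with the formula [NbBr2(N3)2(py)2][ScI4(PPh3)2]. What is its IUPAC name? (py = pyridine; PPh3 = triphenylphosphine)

diazidodibromobis(pyridine)niobium(V) tetraiodobis(triphenylphosphine)scandate(III)

Scandium is always +3 in its complexes; the anion's ligand charges sum to -4, so the complex anion is 1−.
A 1:1 salt means the cation carries the equal and opposite charge, 1+.
Cation: ligand charges sum to -4; for the ion to be 1+, Nb = +5.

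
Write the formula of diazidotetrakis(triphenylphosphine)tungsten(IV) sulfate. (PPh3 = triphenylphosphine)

Ligands: 2 azido (N3, -1), 4 triphenylphosphine (PPh3, neutral). Ligand charge sum = -2.
Charge balance with sulfate (-2) requires 1 complex ion per 1 sulfate.

[W(N3)2(PPh3)4]SO4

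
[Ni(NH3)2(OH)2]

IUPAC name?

diamminedihydroxonickel(II)

There is no counter-ion, so the complex is neutral overall.
Ligand charges: 2×hydroxo (-1 each), 2×ammine (neutral); total -2. So Ni + (-2) = 0, giving Ni = +2.
Ligands are named alphabetically: ammine before hydroxo.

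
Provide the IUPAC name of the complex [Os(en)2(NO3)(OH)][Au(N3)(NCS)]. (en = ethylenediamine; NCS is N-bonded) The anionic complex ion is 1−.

The complex anion is given as 1−; its ligand charges sum to -2, so Au = +1.
A 1:1 salt means the cation carries the equal and opposite charge, 1+.
Cation: ligand charges sum to -2; for the ion to be 1+, Os = +3.

bis(ethylenediamine)hydroxonitratoosmium(III) azidoisothiocyanatoaurate(I)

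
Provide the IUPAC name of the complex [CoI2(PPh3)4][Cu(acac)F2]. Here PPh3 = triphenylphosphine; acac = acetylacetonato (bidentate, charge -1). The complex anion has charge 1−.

Both ions are complex: the cation is named first with the plain metal name, the anion second with the -ate form; each ion's ligands are alphabetised independently.
The complex anion is given as 1−; its ligand charges sum to -3, so Cu = +2.
A 1:1 salt means the cation carries the equal and opposite charge, 1+.
Cation: ligand charges sum to -2; for the ion to be 1+, Co = +3.

diiodotetrakis(triphenylphosphine)cobalt(III) (acetylacetonato)difluorocuprate(II)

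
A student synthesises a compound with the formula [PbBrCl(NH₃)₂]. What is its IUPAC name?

diamminebromochlorolead(II)

There is no counter-ion, so the complex is neutral overall.
Ligand charges: 1×chloro (-1 each), 2×ammine (neutral), 1×bromo (-1 each); total -2. So Pb + (-2) = 0, giving Pb = +2.
Ligands are named alphabetically: ammine before bromo before chloro.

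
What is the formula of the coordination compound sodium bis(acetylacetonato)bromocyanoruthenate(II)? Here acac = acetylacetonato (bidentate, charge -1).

Na2[Ru(acac)2Br(CN)]

Ligands: 1 cyano (CN, -1), 2 acetylacetonato (acac, -1), 1 bromo (Br, -1). Ligand charge sum = -4.
With Ru in oxidation state +2, the complex ion is [Ru...]^2−.
Charge balance with sodium (+1) requires 1 complex ion per 2 sodium.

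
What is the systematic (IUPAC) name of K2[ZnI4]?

potassium tetraiodozincate(II)

The 2 potassium counter-ions carry a total charge of +2, so each complex ion is 2−.
Ligand charges: 4×iodo (-1 each); total -4. So Zn + (-4) = 2−, giving Zn = +2.
The complex ion is anionic, so zinc takes the -ate form zincate(II).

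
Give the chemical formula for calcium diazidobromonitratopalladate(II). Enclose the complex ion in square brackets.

Ligands: 2 azido (N3, -1), 1 nitrato (NO3, -1), 1 bromo (Br, -1). Ligand charge sum = -4.
Charge balance with calcium (+2) requires 1 complex ion per 1 calcium.

Ca[PdBr(N3)2(NO3)]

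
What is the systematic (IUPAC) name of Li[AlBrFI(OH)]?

lithium bromofluorohydroxoiodoaluminate(III)

The 1 lithium counter-ion carries a total charge of +1, so each complex ion is 1−.
Ligand charges: 1×fluoro (-1 each), 1×iodo (-1 each), 1×bromo (-1 each), 1×hydroxo (-1 each); total -4. So Al + (-4) = 1−, giving Al = +3.
Ligands are named alphabetically: bromo before fluoro before hydroxo before iodo.
The complex ion is anionic, so aluminium takes the -ate form aluminate(III).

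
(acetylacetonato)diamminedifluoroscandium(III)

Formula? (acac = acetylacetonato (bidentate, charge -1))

Ligands: 1 acetylacetonato (acac, -1), 2 ammine (NH3, neutral), 2 fluoro (F, -1). Ligand charge sum = -3.
With Sc in oxidation state +3, the complex ion is [Sc...].

[Sc(acac)F2(NH3)2]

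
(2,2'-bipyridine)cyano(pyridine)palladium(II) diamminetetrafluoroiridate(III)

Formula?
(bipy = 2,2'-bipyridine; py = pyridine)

Cation [Pd…]: ligand charges -1, Pd(II) ⇒ ion charge 1+.
Anion [Ir…]: ligand charges -4, Ir(III) ⇒ ion charge 1−.
One 1+ cation balances one 1− anion.

[Pd(bipy)(CN)(py)][IrF4(NH3)2]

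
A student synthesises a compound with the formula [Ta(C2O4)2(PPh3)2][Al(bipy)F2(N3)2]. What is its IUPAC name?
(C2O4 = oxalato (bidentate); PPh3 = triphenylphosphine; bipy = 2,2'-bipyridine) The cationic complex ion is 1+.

dioxalatobis(triphenylphosphine)tantalum(V) diazido(2,2'-bipyridine)difluoroaluminate(III)

The complex cation is given as 1+; its ligand charges sum to -4, so Ta = +5.
A 1:1 salt means the anion carries the equal and opposite charge, 1−.
Anion: ligand charges sum to -4; for the ion to be 1−, Al = +3.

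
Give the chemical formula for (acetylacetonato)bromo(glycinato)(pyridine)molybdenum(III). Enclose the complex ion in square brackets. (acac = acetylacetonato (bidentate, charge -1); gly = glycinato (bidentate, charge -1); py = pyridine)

[Mo(acac)Br(gly)(py)]

Ligands: 1 acetylacetonato (acac, -1), 1 glycinato (gly, -1), 1 bromo (Br, -1), 1 pyridine (py, neutral). Ligand charge sum = -3.
With Mo in oxidation state +3, the complex ion is [Mo...].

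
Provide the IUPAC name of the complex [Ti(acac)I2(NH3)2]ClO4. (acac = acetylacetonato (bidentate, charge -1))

The 1 perchlorate counter-ion carries a total charge of -1, so each complex ion is 1+.
Ligand charges: 2×iodo (-1 each), 2×ammine (neutral), 1×acetylacetonato (-1 each); total -3. So Ti + (-3) = 1+, giving Ti = +4.
Ligands are named alphabetically: acetylacetonato before ammine before iodo.

(acetylacetonato)diamminediiodotitanium(IV) perchlorate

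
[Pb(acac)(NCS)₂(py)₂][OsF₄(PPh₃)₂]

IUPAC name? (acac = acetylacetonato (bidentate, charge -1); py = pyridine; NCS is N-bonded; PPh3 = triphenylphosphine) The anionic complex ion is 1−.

Both ions are complex: the cation is named first with the plain metal name, the anion second with the -ate form; each ion's ligands are alphabetised independently.
The complex anion is given as 1−; its ligand charges sum to -4, so Os = +3.
A 1:1 salt means the cation carries the equal and opposite charge, 1+.
Cation: ligand charges sum to -3; for the ion to be 1+, Pb = +4.

(acetylacetonato)diisothiocyanatobis(pyridine)lead(IV) tetrafluorobis(triphenylphosphine)osmate(III)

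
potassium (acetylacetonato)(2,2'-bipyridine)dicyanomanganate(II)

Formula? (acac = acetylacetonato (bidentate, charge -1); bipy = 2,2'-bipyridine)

K[Mn(acac)(bipy)(CN)2]

Ligands: 2 cyano (CN, -1), 1 acetylacetonato (acac, -1), 1 2,2'-bipyridine (bipy, neutral). Ligand charge sum = -3.
With Mn in oxidation state +2, the complex ion is [Mn...]^1−.
Charge balance with potassium (+1) requires 1 complex ion per 1 potassium.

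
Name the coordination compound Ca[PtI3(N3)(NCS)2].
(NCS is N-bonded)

The 1 calcium counter-ion carries a total charge of +2, so each complex ion is 2−.
Ligand charges: 1×azido (-1 each), 2×isothiocyanato (-1 each), 3×iodo (-1 each); total -6. So Pt + (-6) = 2−, giving Pt = +4.
Ligands are named alphabetically: azido before iodo before isothiocyanato.
The complex ion is anionic, so platinum takes the -ate form platinate(IV).

calcium azidotriiododiisothiocyanatoplatinate(IV)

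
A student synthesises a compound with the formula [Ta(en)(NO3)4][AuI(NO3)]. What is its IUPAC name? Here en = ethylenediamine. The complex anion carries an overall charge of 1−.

Both ions are complex: the cation is named first with the plain metal name, the anion second with the -ate form; each ion's ligands are alphabetised independently.
The complex anion is given as 1−; its ligand charges sum to -2, so Au = +1.
A 1:1 salt means the cation carries the equal and opposite charge, 1+.
Cation: ligand charges sum to -4; for the ion to be 1+, Ta = +5.

(ethylenediamine)tetranitratotantalum(V) iodonitratoaurate(I)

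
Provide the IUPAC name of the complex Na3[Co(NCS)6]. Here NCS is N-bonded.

The 3 sodium counter-ions carry a total charge of +3, so each complex ion is 3−.
Ligand charges: 6×isothiocyanato (-1 each); total -6. So Co + (-6) = 3−, giving Co = +3.
The complex ion is anionic, so cobalt takes the -ate form cobaltate(III).

sodium hexaisothiocyanatocobaltate(III)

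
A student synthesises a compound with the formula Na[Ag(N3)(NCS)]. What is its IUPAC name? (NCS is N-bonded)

The 1 sodium counter-ion carries a total charge of +1, so each complex ion is 1−.
Ligand charges: 1×isothiocyanato (-1 each), 1×azido (-1 each); total -2. So Ag + (-2) = 1−, giving Ag = +1.
The complex ion is anionic, so silver takes the -ate form argentate(I).

sodium azidoisothiocyanatoargentate(I)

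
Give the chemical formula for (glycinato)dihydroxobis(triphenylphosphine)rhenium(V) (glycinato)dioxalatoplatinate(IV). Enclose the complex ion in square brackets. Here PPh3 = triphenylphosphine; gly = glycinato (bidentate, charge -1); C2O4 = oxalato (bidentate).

Cation [Re…]: ligand charges -3, Re(V) ⇒ ion charge 2+.
Anion [Pt…]: ligand charges -5, Pt(IV) ⇒ ion charge 1−.
One 2+ cation requires 2 of the 1− anion.

[Re(gly)(OH)2(PPh3)2][Pt(C2O4)2(gly)]2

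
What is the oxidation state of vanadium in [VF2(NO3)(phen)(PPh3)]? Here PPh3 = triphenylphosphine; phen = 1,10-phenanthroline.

No counter-ion: the bracketed complex is neutral.
Ligand charges: 1×NO3 = -1; 1×PPh3 neutral; 1×phen neutral; 2×F = -2; sum -3.
V + (-3) = 0 ⇒ V is +3.

+3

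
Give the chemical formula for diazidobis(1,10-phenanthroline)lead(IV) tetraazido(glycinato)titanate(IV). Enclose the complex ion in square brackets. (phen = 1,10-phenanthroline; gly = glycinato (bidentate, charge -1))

Cation [Pb…]: ligand charges -2, Pb(IV) ⇒ ion charge 2+.
Anion [Ti…]: ligand charges -5, Ti(IV) ⇒ ion charge 1−.

[Pb(N3)2(phen)2][Ti(gly)(N3)4]2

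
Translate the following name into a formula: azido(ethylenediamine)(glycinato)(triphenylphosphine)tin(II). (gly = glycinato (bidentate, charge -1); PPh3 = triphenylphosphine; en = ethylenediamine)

Ligands: 1 azido (N3, -1), 1 glycinato (gly, -1), 1 triphenylphosphine (PPh3, neutral), 1 ethylenediamine (en, neutral). Ligand charge sum = -2.
With Sn in oxidation state +2, the complex ion is [Sn...].

[Sn(en)(gly)(N3)(PPh3)]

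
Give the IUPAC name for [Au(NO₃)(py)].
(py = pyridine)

nitrato(pyridine)gold(I)

There is no counter-ion, so the complex is neutral overall.
Ligand charges: 1×nitrato (-1 each), 1×pyridine (neutral); total -1. So Au + (-1) = 0, giving Au = +1.
Ligands are named alphabetically: nitrato before pyridine.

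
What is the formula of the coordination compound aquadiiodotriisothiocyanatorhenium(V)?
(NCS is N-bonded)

Ligands: 3 isothiocyanato (NCS, -1), 1 aqua (H2O, neutral), 2 iodo (I, -1). Ligand charge sum = -5.
With Re in oxidation state +5, the complex ion is [Re...].

[Re(H2O)I2(NCS)3]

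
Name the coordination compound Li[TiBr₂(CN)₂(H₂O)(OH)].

The 1 lithium counter-ion carries a total charge of +1, so each complex ion is 1−.
Ligand charges: 2×bromo (-1 each), 1×hydroxo (-1 each), 2×cyano (-1 each), 1×aqua (neutral); total -5. So Ti + (-5) = 1−, giving Ti = +4.
The complex ion is anionic, so titanium takes the -ate form titanate(IV).

lithium aquadibromodicyanohydroxotitanate(IV)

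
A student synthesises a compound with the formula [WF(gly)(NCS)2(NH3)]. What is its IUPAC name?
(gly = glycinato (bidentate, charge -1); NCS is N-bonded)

There is no counter-ion, so the complex is neutral overall.
Ligand charges: 1×ammine (neutral), 1×glycinato (-1 each), 2×isothiocyanato (-1 each), 1×fluoro (-1 each); total -4. So W + (-4) = 0, giving W = +4.
Ligands are named alphabetically: ammine before fluoro before glycinato before isothiocyanato.

amminefluoro(glycinato)diisothiocyanatotungsten(IV)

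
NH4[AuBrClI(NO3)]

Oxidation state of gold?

1 ammonium outside the brackets (+1 each) → the complex ion is 1−.
Ligand charges: 1×I = -1; 1×Cl = -1; 1×NO3 = -1; 1×Br = -1; sum -4.
Au + (-4) = 1− ⇒ Au is +3.

+3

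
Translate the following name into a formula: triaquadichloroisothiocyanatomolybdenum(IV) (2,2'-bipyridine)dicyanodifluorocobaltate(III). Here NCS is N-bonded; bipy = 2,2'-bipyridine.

Cation [Mo…]: ligand charges -3, Mo(IV) ⇒ ion charge 1+.
Anion [Co…]: ligand charges -4, Co(III) ⇒ ion charge 1−.
One 1+ cation balances one 1− anion.

[MoCl2(H2O)3(NCS)][Co(bipy)(CN)2F2]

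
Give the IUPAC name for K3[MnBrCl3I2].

The 3 potassium counter-ions carry a total charge of +3, so each complex ion is 3−.
Ligand charges: 1×bromo (-1 each), 3×chloro (-1 each), 2×iodo (-1 each); total -6. So Mn + (-6) = 3−, giving Mn = +3.
Ligands are named alphabetically: bromo before chloro before iodo.
The complex ion is anionic, so manganese takes the -ate form manganate(III).

potassium bromotrichlorodiiodomanganate(III)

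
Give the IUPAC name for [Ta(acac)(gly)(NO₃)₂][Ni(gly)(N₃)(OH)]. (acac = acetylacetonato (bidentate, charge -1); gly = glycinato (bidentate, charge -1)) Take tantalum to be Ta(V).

Both ions are complex: the cation is named first with the plain metal name, the anion second with the -ate form; each ion's ligands are alphabetised independently.
Ta is given as +5; the cation's ligand charges sum to -4, so the complex cation is 1+.
A 1:1 salt means the anion carries the equal and opposite charge, 1−.
Anion: ligand charges sum to -3; for the ion to be 1−, Ni = +2.

(acetylacetonato)(glycinato)dinitratotantalum(V) azido(glycinato)hydroxonickelate(II)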